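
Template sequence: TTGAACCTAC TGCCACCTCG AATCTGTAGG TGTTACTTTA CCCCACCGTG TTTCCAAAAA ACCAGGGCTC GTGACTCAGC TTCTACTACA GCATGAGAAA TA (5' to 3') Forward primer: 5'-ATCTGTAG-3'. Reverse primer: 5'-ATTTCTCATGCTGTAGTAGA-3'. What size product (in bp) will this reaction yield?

80 bp

Scanning the template, ATCTGTAG occurs at positions 22–29; this primer anneals to the bottom strand there with its 3' end pointing downstream.
The reverse primer's reverse complement is TCTACTACAGCATGAGAAAT, which matches the template at positions 82–101.
The product runs from position 22 to position 101, so its length is 101 − 22 + 1 = 80 bp.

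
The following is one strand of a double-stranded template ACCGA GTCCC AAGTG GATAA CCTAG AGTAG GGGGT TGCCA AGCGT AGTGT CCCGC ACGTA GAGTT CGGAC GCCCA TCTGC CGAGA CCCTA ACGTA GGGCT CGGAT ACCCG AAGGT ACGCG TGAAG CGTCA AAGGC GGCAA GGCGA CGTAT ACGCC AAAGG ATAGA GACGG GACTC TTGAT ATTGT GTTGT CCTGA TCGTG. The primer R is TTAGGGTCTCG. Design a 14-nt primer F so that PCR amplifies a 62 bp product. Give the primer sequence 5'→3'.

5'-GGGGGTTGCCAAGC-3'

The reverse primer's reverse complement CGAGACCCTAA matches the template at positions 81–91, so the product ends at position 91.
A 62 bp product then starts at position 91 − 62 + 1 = 30.
The forward primer is identical to the top strand there: GGGGGTTGCCAAGC.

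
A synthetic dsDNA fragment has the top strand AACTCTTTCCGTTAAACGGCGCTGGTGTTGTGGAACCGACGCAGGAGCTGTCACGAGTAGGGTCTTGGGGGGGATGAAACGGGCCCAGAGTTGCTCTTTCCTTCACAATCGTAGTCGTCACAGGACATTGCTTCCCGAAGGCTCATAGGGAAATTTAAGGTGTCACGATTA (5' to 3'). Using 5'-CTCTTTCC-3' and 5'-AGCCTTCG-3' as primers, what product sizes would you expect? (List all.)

141 bp, 50 bp

The forward primer CTCTTTCC matches the top strand at positions 3–10, 94–101.
The reverse primer's reverse complement is CGAAGGCT, matching at positions 136–143.
Each forward site pairs with the reverse site to give a product ending at position 143: sizes 141, 50 bp.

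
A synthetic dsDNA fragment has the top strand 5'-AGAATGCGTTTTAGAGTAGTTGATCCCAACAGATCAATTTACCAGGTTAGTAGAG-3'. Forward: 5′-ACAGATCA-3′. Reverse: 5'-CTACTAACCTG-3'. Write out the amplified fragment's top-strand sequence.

The forward primer matches the template at positions 29–36.
The reverse primer's reverse complement is CAGGTTAGTAG, which matches the template at positions 43–53.
The product is the template from position 29 through 53 (25 bp).

5'-ACAGATCAATTTACCAGGTTAGTAG-3'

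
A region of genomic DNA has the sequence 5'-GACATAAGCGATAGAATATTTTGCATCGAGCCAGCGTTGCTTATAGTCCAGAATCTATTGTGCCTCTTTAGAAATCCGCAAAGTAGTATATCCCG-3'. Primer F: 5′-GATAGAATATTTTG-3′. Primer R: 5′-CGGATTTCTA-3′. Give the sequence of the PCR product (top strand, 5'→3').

Forward primer GATAGAATATTTTG is found on the top strand at positions 10–23.
Taking the reverse complement of CGGATTTCTA gives TAGAAATCCG, found at positions 69–78 on the template; the primer anneals here to the top strand with its 3' end pointing upstream.
The product is the template from position 10 through 78 (69 bp).

5'-GATAGAATATTTTGCATCGAGCCAGCGTTGCTTATAGTCCAGAATCTATTGTGCCTCTTTAGAAATCCG-3'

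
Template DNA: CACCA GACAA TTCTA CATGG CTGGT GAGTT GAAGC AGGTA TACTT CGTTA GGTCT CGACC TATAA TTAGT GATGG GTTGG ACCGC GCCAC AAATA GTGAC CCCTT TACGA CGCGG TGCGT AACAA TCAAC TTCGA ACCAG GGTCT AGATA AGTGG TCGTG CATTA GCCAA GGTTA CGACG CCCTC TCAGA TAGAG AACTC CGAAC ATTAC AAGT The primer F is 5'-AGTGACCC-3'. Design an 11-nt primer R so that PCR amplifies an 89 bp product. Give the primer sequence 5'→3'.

The forward primer binds at positions 95–102, so an 89 bp product ends at position 95 + 89 − 1 = 183.
The reverse primer anneals to the top strand over positions 173–183, i.e. to TTACGACGCCC.
Its sequence written 5'→3' is the reverse complement: GGGCGTCGTAA.

5'-GGGCGTCGTAA-3'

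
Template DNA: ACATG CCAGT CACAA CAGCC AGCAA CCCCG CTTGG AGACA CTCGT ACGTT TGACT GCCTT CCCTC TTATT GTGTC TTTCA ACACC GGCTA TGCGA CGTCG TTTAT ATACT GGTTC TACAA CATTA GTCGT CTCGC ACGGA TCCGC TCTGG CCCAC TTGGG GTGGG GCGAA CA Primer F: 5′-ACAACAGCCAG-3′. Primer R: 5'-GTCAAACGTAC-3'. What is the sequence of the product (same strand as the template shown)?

5'-ACAACAGCCAGCAACCCCGCTTGGAGACACTCGTACGTTTGAC-3'

Forward primer ACAACAGCCAG is found on the top strand at positions 12–22.
Taking the reverse complement of GTCAAACGTAC gives GTACGTTTGAC, found at positions 44–54 on the template; the primer anneals here to the top strand with its 3' end pointing upstream.
The product is the template from position 12 through 54 (43 bp).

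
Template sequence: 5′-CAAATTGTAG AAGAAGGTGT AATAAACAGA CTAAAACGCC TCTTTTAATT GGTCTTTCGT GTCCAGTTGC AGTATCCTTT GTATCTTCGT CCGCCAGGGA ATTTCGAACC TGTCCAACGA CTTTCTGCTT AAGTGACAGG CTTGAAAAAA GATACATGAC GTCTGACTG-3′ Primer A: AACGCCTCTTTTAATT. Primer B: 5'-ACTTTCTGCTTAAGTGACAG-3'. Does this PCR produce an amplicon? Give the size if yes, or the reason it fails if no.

Primer A (AACGCCTCTTTTAATT) matches the top strand at positions 35–50 (3' end points downstream).
Primer B (ACTTTCTGCTTAAGTGACAG) also matches the top strand directly, at positions 120–139 — its reverse complement CTGTCACTTAAGCAGAAAGT is not present.
Both primers anneal to the bottom strand with 3' ends pointing the same way, so neither can prime synthesis back toward the other.

No product — both primers anneal to the same strand and extend in the same direction.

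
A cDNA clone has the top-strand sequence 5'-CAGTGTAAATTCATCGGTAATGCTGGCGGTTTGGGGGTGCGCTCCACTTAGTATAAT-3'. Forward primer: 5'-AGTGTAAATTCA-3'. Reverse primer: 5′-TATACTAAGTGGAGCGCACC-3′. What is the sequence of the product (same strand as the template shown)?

5'-AGTGTAAATTCATCGGTAATGCTGGCGGTTTGGGGGTGCGCTCCACTTAGTATA-3'

The forward primer matches the template at positions 2–13.
Reverse complement of the reverse primer: GGTGCGCTCCACTTAGTATA. This occurs on the top strand at positions 36–55.
The product is the template from position 2 through 55 (54 bp).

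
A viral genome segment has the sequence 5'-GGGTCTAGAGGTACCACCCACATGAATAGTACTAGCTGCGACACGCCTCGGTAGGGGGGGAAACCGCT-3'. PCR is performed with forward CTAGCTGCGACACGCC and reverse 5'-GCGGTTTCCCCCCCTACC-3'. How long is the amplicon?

The forward primer matches the template at positions 32–47.
Taking the reverse complement of GCGGTTTCCCCCCCTACC gives GGTAGGGGGGGAAACCGC, found at positions 50–67 on the template; the primer anneals here to the top strand with its 3' end pointing upstream.
The product runs from position 32 to position 67, so its length is 67 − 32 + 1 = 36 bp.

36 bp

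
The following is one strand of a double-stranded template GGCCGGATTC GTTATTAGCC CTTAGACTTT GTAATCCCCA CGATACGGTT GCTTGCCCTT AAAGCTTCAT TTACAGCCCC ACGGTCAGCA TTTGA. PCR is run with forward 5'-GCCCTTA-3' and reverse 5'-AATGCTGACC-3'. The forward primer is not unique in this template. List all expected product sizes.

The forward primer GCCCTTA matches the top strand at positions 18–24, 55–61.
The reverse primer's reverse complement is GGTCAGCATT, matching at positions 83–92.
Each forward site pairs with the reverse site to give a product ending at position 92: sizes 75, 38 bp.

75 bp, 38 bp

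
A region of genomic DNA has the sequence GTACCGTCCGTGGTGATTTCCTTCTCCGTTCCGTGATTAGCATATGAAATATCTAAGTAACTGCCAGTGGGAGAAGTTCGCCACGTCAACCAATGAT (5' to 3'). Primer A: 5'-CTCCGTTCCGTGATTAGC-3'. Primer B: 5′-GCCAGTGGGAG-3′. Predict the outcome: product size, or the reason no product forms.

Primer A (CTCCGTTCCGTGATTAGC) matches the top strand at positions 24–41 (3' end points downstream).
Primer B (GCCAGTGGGAG) also matches the top strand directly, at positions 63–73 — its reverse complement CTCCCACTGGC is not present.
Both primers anneal to the bottom strand with 3' ends pointing the same way, so neither can prime synthesis back toward the other.

No product — both primers anneal to the same strand and extend in the same direction.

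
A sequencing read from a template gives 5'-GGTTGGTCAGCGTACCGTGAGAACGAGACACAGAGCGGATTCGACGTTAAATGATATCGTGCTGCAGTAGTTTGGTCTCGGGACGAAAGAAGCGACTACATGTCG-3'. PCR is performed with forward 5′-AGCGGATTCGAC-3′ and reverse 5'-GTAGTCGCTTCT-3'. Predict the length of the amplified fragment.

66 bp

The forward primer matches the template at positions 34–45.
Taking the reverse complement of GTAGTCGCTTCT gives AGAAGCGACTAC, found at positions 88–99 on the template; the primer anneals here to the top strand with its 3' end pointing upstream.
The product runs from position 34 to position 99, so its length is 99 − 34 + 1 = 66 bp.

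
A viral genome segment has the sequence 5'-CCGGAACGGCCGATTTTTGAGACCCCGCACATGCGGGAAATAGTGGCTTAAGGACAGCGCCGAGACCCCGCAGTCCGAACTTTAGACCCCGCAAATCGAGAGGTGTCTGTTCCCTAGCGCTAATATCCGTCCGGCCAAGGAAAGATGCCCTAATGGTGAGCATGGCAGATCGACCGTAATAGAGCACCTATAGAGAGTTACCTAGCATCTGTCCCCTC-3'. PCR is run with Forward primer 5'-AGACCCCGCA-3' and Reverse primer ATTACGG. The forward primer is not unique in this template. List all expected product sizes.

The forward primer AGACCCCGCA matches the top strand at positions 20–29, 63–72, 84–93.
The reverse primer's reverse complement is CCGTAAT, matching at positions 174–180.
Each forward site pairs with the reverse site to give a product ending at position 180: sizes 161, 118, 97 bp.

161 bp, 118 bp, 97 bp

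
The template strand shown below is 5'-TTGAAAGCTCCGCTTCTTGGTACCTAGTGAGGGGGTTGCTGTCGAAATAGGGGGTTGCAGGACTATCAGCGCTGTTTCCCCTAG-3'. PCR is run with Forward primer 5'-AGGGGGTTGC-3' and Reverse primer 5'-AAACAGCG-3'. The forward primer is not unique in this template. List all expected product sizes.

The forward primer AGGGGGTTGC matches the top strand at positions 30–39, 49–58.
The reverse primer's reverse complement is CGCTGTTT, matching at positions 70–77.
Each forward site pairs with the reverse site to give a product ending at position 77: sizes 48, 29 bp.

48 bp, 29 bp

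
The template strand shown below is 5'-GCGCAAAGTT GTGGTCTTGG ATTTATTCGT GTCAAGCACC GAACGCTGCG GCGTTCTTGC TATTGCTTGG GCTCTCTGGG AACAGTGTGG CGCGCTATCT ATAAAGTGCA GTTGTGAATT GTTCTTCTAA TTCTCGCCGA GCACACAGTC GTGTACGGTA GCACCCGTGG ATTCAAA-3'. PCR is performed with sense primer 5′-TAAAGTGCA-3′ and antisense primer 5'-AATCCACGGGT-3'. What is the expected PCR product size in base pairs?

72 bp

Scanning the template, TAAAGTGCA occurs at positions 102–110; this primer anneals to the bottom strand there with its 3' end pointing downstream.
Taking the reverse complement of AATCCACGGGT gives ACCCGTGGATT, found at positions 163–173 on the template; the primer anneals here to the top strand with its 3' end pointing upstream.
Amplicon spans positions 102–173: 72 bp.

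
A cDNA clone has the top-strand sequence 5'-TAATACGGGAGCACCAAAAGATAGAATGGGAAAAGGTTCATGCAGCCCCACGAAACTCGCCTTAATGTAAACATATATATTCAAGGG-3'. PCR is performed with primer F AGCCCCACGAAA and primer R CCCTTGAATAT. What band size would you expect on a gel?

Forward primer AGCCCCACGAAA is found on the top strand at positions 44–55.
The reverse primer's reverse complement is ATATTCAAGGG, which matches the template at positions 77–87.
The product runs from position 44 to position 87, so its length is 87 − 44 + 1 = 44 bp.

44 bp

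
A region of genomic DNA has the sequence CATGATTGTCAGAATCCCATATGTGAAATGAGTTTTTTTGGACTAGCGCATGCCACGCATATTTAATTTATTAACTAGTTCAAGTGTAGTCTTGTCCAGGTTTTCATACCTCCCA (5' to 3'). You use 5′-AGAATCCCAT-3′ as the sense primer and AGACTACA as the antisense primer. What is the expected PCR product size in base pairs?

Scanning the template, AGAATCCCAT occurs at positions 11–20; this primer anneals to the bottom strand there with its 3' end pointing downstream.
Reverse complement of the reverse primer: TGTAGTCT. This occurs on the top strand at positions 85–92.
The product runs from position 11 to position 92, so its length is 92 − 11 + 1 = 82 bp.

82 bp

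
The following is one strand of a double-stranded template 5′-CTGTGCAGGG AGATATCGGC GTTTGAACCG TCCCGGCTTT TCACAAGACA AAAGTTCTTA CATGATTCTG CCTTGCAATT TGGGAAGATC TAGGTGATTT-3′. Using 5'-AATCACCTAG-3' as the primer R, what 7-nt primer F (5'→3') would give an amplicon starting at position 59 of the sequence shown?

The reverse primer's reverse complement CTAGGTGATT matches the template at positions 90–99; the product starts at position 59.
The forward primer is identical to the top strand over positions 59–65: TACATGA.

5'-TACATGA-3'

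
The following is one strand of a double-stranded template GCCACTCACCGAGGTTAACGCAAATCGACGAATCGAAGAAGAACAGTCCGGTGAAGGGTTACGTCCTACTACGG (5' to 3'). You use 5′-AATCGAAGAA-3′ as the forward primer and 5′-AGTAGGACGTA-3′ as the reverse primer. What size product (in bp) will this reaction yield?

The forward primer matches the template at positions 31–40.
Reverse complement of the reverse primer: TACGTCCTACT. This occurs on the top strand at positions 60–70.
The product runs from position 31 to position 70, so its length is 70 − 31 + 1 = 40 bp.

40 bp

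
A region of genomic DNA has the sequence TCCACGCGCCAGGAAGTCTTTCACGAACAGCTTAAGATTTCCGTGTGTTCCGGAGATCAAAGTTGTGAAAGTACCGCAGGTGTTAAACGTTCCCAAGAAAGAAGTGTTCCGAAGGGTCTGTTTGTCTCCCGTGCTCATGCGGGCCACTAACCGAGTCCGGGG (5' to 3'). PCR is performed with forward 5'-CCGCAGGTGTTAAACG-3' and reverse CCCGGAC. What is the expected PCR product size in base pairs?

Forward primer CCGCAGGTGTTAAACG is found on the top strand at positions 74–89.
Reverse complement of the reverse primer: GTCCGGG. This occurs on the top strand at positions 155–161.
Product length = (reverse-primer end) − (forward-primer start) + 1 = 161 − 74 + 1 = 88 bp.

88 bp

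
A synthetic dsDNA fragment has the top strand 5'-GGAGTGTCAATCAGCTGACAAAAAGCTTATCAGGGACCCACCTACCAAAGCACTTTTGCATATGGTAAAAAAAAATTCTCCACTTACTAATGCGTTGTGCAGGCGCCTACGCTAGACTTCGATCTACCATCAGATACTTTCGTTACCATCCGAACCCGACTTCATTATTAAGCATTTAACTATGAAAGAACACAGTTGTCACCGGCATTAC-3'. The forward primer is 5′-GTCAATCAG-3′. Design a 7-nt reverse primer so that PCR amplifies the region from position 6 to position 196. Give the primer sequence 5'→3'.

5'-ACTGTGT-3'

The product's 3' end on the top strand is position 196.
The reverse primer anneals to the top strand over positions 190–196, i.e. to ACACAGT.
Its sequence written 5'→3' is the reverse complement: ACTGTGT.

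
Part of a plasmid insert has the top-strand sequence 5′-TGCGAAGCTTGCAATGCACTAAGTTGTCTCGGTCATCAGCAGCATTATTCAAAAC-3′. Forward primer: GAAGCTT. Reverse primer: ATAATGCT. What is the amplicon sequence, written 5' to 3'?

5'-GAAGCTTGCAATGCACTAAGTTGTCTCGGTCATCAGCAGCATTAT-3'

The forward primer matches the template at positions 4–10.
The reverse primer's reverse complement is AGCATTAT, which matches the template at positions 41–48.
The product is the template from position 4 through 48 (45 bp).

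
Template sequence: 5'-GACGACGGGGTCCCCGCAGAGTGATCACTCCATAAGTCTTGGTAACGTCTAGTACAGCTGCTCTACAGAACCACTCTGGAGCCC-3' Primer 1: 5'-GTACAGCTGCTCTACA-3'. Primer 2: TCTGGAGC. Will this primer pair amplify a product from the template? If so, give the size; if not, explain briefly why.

Primer 1 (GTACAGCTGCTCTACA) matches the top strand at positions 52–67 (3' end points downstream).
Primer 2 (TCTGGAGC) also matches the top strand directly, at positions 75–82 — its reverse complement GCTCCAGA is not present.
Both primers anneal to the bottom strand with 3' ends pointing the same way, so neither can prime synthesis back toward the other.

No product — both primers anneal to the same strand and extend in the same direction.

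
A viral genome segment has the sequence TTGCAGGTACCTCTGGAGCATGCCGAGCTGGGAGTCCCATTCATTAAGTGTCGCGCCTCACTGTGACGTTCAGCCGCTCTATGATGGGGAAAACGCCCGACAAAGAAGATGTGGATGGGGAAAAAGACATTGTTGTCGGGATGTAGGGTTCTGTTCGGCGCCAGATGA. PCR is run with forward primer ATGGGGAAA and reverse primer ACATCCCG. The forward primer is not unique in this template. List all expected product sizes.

61 bp, 30 bp

The forward primer ATGGGGAAA matches the top strand at positions 84–92, 115–123.
The reverse primer's reverse complement is CGGGATGT, matching at positions 137–144.
Each forward site pairs with the reverse site to give a product ending at position 144: sizes 61, 30 bp.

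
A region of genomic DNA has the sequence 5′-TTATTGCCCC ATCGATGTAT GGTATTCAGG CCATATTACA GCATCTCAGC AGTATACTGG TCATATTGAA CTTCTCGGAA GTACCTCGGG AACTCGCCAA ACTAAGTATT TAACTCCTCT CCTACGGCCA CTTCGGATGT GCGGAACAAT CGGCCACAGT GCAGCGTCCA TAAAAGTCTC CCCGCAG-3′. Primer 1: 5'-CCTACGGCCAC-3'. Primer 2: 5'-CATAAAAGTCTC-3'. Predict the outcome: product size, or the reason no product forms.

Primer 1 (CCTACGGCCAC) matches the top strand at positions 121–131 (3' end points downstream).
Primer 2 (CATAAAAGTCTC) also matches the top strand directly, at positions 169–180 — its reverse complement GAGACTTTTATG is not present.
Both primers anneal to the bottom strand with 3' ends pointing the same way, so neither can prime synthesis back toward the other.

No product — both primers anneal to the same strand and extend in the same direction.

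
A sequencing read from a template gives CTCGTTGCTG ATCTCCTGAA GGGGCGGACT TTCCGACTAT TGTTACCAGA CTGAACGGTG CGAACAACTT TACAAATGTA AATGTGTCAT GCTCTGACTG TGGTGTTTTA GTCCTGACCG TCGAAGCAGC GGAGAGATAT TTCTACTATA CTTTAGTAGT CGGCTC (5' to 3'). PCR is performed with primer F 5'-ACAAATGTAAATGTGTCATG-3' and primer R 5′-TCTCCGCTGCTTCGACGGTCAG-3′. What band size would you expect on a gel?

Scanning the template, ACAAATGTAAATGTGTCATG occurs at positions 72–91; this primer anneals to the bottom strand there with its 3' end pointing downstream.
Reverse complement of the reverse primer: CTGACCGTCGAAGCAGCGGAGA. This occurs on the top strand at positions 114–135.
Product length = (reverse-primer end) − (forward-primer start) + 1 = 135 − 72 + 1 = 64 bp.

64 bp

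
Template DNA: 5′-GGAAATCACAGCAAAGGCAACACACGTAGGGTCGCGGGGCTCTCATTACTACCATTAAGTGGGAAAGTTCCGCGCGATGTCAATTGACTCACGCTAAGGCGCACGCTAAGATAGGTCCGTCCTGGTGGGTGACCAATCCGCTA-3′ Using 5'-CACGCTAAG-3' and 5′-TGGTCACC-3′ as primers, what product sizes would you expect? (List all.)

46 bp, 34 bp

The forward primer CACGCTAAG matches the top strand at positions 90–98, 102–110.
The reverse primer's reverse complement is GGTGACCA, matching at positions 128–135.
Each forward site pairs with the reverse site to give a product ending at position 135: sizes 46, 34 bp.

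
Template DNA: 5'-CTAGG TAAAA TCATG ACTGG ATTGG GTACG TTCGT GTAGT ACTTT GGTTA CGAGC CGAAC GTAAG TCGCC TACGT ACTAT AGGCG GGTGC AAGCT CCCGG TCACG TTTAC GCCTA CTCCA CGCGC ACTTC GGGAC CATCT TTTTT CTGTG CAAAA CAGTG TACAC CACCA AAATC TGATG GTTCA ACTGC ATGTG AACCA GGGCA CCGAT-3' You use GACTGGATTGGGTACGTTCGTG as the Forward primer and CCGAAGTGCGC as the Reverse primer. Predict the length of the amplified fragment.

Forward primer GACTGGATTGGGTACGTTCGTG is found on the top strand at positions 15–36.
Reverse complement of the reverse primer: GCGCACTTCGG. This occurs on the top strand at positions 122–132.
The product runs from position 15 to position 132, so its length is 132 − 15 + 1 = 118 bp.

118 bp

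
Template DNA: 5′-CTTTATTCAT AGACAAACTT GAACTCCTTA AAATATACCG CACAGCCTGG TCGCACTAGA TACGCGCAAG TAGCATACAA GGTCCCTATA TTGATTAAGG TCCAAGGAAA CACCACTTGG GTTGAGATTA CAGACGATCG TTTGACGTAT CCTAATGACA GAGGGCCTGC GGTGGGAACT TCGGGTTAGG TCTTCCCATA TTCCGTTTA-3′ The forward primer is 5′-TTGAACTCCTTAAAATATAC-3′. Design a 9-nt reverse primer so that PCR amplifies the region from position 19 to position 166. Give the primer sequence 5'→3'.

The product's 3' end on the top strand is position 166.
The reverse primer anneals to the top strand over positions 158–166, i.e. to ACAGAGGGC.
Its sequence written 5'→3' is the reverse complement: GCCCTCTGT.

5'-GCCCTCTGT-3'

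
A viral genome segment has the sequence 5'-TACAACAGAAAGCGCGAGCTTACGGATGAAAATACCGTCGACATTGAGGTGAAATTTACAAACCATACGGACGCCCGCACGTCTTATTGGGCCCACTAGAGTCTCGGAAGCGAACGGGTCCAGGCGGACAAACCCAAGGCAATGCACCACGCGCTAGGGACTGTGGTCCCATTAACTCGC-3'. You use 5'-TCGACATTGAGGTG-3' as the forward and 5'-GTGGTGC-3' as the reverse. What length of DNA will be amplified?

113 bp

Scanning the template, TCGACATTGAGGTG occurs at positions 38–51; this primer anneals to the bottom strand there with its 3' end pointing downstream.
Taking the reverse complement of GTGGTGC gives GCACCAC, found at positions 144–150 on the template; the primer anneals here to the top strand with its 3' end pointing upstream.
The product runs from position 38 to position 150, so its length is 150 − 38 + 1 = 113 bp.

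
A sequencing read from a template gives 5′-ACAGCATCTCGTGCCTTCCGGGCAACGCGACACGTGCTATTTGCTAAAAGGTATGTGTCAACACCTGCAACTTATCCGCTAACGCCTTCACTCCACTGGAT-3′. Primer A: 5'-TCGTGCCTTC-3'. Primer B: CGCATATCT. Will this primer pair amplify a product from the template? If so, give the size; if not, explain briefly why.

No product — primer B has no binding site in the template.

Primer B (CGCATATCT) does not match the top strand, and its reverse complement AGATATGCG does not match either.
With no annealing site for primer B, no amplification occurs.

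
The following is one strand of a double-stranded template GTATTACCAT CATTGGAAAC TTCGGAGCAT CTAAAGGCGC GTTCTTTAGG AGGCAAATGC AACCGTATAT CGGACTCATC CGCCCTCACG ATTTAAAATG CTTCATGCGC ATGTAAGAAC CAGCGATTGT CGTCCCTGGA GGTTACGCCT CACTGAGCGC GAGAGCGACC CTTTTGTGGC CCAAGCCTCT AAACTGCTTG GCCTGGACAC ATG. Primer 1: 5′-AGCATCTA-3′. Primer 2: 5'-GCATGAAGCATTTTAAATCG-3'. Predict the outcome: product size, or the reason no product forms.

Primer 1 (AGCATCTA) matches the top strand at positions 26–33; it acts as a forward primer.
Primer 2's reverse complement is CGATTTAAAATGCTTCATGC, matching the top strand at positions 89–108; it acts as a reverse primer.
The 3' ends face each other across positions 26–108, giving an 83 bp product.

Yes — an 83 bp product.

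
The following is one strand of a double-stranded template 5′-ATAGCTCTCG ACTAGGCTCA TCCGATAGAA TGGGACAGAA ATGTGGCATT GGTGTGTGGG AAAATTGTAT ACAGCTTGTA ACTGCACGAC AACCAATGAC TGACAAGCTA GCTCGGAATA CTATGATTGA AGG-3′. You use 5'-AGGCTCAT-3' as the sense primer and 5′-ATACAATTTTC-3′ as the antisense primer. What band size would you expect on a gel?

57 bp

Scanning the template, AGGCTCAT occurs at positions 14–21; this primer anneals to the bottom strand there with its 3' end pointing downstream.
The reverse primer's reverse complement is GAAAATTGTAT, which matches the template at positions 60–70.
The product runs from position 14 to position 70, so its length is 70 − 14 + 1 = 57 bp.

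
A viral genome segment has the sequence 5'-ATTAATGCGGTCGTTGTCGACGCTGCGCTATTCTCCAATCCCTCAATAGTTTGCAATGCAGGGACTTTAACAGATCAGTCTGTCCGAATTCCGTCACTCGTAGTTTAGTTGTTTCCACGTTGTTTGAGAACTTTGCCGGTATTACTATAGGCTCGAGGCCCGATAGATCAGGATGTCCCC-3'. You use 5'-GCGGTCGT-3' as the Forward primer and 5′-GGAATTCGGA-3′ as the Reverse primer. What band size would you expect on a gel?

Forward primer GCGGTCGT is found on the top strand at positions 7–14.
The reverse primer's reverse complement is TCCGAATTCC, which matches the template at positions 83–92.
Amplicon spans positions 7–92: 86 bp.

86 bp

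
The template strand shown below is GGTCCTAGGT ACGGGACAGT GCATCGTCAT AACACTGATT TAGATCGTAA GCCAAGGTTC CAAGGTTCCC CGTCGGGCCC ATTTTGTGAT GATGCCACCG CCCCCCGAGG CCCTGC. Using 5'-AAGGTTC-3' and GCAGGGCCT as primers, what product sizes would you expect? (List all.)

The forward primer AAGGTTC matches the top strand at positions 54–60, 62–68.
The reverse primer's reverse complement is AGGCCCTGC, matching at positions 108–116.
Each forward site pairs with the reverse site to give a product ending at position 116: sizes 63, 55 bp.

63 bp, 55 bp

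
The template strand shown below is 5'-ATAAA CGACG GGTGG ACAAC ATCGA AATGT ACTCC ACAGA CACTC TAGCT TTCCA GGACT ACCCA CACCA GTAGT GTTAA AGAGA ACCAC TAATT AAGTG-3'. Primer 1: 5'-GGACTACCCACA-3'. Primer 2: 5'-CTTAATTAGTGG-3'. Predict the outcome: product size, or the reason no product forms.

Yes — a 43 bp product.

Primer 1 (GGACTACCCACA) matches the top strand at positions 56–67; it acts as a forward primer.
Primer 2's reverse complement is CCACTAATTAAG, matching the top strand at positions 87–98; it acts as a reverse primer.
The 3' ends face each other across positions 56–98, giving a 43 bp product.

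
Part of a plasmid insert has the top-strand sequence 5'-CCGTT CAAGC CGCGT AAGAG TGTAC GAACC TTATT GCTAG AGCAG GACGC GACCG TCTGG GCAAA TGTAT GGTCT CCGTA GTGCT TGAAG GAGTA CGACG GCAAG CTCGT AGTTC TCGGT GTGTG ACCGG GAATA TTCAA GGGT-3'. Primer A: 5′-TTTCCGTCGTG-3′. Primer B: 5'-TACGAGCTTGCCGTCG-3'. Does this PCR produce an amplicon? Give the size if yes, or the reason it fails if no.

Primer A (TTTCCGTCGTG) does not match the top strand, and its reverse complement CACGACGGAAA does not match either.
With no annealing site for primer A, no amplification occurs.

No product — primer A has no binding site in the template.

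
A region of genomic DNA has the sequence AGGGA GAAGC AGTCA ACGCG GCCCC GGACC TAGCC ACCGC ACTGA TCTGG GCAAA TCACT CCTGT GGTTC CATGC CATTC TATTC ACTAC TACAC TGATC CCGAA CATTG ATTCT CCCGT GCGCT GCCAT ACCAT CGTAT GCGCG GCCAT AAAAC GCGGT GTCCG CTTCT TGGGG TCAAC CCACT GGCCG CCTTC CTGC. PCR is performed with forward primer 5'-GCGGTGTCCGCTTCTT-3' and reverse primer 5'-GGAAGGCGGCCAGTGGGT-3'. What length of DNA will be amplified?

41 bp

Scanning the template, GCGGTGTCCGCTTCTT occurs at positions 156–171; this primer anneals to the bottom strand there with its 3' end pointing downstream.
The reverse primer's reverse complement is ACCCACTGGCCGCCTTCC, which matches the template at positions 179–196.
Amplicon spans positions 156–196: 41 bp.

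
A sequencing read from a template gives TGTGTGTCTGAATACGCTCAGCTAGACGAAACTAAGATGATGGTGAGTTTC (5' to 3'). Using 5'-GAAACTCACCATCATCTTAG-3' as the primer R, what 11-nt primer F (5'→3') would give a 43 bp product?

5'-TGAATACGCTC-3'

The reverse primer's reverse complement CTAAGATGATGGTGAGTTTC matches the template at positions 32–51, so the product ends at position 51.
A 43 bp product then starts at position 51 − 43 + 1 = 9.
The forward primer is identical to the top strand there: TGAATACGCTC.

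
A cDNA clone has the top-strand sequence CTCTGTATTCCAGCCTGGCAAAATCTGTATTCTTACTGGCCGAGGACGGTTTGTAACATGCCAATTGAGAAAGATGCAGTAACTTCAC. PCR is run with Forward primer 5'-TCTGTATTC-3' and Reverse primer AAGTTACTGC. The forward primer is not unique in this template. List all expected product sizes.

84 bp, 62 bp

The forward primer TCTGTATTC matches the top strand at positions 2–10, 24–32.
The reverse primer's reverse complement is GCAGTAACTT, matching at positions 76–85.
Each forward site pairs with the reverse site to give a product ending at position 85: sizes 84, 62 bp.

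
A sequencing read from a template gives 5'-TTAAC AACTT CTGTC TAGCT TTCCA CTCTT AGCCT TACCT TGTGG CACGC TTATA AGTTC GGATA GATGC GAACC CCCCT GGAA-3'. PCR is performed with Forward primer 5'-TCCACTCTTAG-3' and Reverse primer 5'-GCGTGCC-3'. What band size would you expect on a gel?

Forward primer TCCACTCTTAG is found on the top strand at positions 22–32.
The reverse primer's reverse complement is GGCACGC, which matches the template at positions 44–50.
Product length = (reverse-primer end) − (forward-primer start) + 1 = 50 − 22 + 1 = 29 bp.

29 bp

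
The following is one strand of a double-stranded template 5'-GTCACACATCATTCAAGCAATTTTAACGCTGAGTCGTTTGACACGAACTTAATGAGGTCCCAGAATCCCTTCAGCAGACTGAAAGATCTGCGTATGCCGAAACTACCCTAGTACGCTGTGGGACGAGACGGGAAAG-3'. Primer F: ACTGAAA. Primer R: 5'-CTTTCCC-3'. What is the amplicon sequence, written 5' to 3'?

The forward primer matches the template at positions 78–84.
Reverse complement of the reverse primer: GGGAAAG. This occurs on the top strand at positions 130–136.
The product is the template from position 78 through 136 (59 bp).

5'-ACTGAAAGATCTGCGTATGCCGAAACTACCCTAGTACGCTGTGGGACGAGACGGGAAAG-3'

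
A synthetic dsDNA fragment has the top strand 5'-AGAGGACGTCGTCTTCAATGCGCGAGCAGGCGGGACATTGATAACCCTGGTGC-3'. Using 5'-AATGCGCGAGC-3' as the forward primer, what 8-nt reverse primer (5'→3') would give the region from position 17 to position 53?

5'-GCACCAGG-3'

The product's 3' end on the top strand is position 53.
The reverse primer anneals to the top strand over positions 46–53, i.e. to CCTGGTGC.
Its sequence written 5'→3' is the reverse complement: GCACCAGG.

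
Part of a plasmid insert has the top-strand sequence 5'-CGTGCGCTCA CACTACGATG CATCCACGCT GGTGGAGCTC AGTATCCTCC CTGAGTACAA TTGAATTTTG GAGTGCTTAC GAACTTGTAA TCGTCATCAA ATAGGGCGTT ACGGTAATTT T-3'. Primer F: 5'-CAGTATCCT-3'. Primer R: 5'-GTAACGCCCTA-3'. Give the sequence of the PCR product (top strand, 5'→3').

Scanning the template, CAGTATCCT occurs at positions 40–48; this primer anneals to the bottom strand there with its 3' end pointing downstream.
Taking the reverse complement of GTAACGCCCTA gives TAGGGCGTTAC, found at positions 102–112 on the template; the primer anneals here to the top strand with its 3' end pointing upstream.
The product is the template from position 40 through 112 (73 bp).

5'-CAGTATCCTCCCTGAGTACAATTGAATTTTGGAGTGCTTACGAACTTGTAATCGTCATCAAATAGGGCGTTAC-3'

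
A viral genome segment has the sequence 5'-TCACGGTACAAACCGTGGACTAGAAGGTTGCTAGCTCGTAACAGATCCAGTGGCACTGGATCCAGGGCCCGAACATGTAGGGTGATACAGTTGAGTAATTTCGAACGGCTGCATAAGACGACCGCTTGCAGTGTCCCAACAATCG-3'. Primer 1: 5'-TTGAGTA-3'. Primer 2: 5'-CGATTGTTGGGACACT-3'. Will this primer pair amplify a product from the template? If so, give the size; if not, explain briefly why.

Primer 1 (TTGAGTA) matches the top strand at positions 91–97; it acts as a forward primer.
Primer 2's reverse complement is AGTGTCCCAACAATCG, matching the top strand at positions 130–145; it acts as a reverse primer.
The 3' ends face each other across positions 91–145, giving a 55 bp product.

Yes — a 55 bp product.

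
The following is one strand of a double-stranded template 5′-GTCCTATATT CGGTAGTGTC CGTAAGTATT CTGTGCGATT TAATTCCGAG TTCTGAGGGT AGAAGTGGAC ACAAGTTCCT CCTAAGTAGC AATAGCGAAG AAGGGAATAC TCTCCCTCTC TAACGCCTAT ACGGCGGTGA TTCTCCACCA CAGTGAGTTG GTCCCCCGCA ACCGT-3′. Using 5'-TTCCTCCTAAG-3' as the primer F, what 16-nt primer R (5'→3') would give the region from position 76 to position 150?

The product's 3' end on the top strand is position 150.
The reverse primer anneals to the top strand over positions 135–150, i.e. to CGGTGATTCTCCACCA.
Its sequence written 5'→3' is the reverse complement: TGGTGGAGAATCACCG.

5'-TGGTGGAGAATCACCG-3'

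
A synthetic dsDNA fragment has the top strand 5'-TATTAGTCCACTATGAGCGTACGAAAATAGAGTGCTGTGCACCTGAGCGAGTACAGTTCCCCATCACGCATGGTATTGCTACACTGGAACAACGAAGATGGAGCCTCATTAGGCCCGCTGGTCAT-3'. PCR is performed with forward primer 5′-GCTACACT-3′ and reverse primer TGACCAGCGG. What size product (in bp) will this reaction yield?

Scanning the template, GCTACACT occurs at positions 78–85; this primer anneals to the bottom strand there with its 3' end pointing downstream.
Reverse complement of the reverse primer: CCGCTGGTCA. This occurs on the top strand at positions 115–124.
The product runs from position 78 to position 124, so its length is 124 − 78 + 1 = 47 bp.

47 bp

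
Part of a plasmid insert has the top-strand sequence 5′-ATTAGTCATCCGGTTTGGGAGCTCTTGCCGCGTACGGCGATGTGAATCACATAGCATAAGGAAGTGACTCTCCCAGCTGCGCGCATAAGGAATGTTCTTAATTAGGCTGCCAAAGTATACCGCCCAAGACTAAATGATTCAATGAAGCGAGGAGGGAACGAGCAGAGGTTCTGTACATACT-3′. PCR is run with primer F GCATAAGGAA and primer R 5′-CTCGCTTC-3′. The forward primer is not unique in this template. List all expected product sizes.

The forward primer GCATAAGGAA matches the top strand at positions 54–63, 83–92.
The reverse primer's reverse complement is GAAGCGAG, matching at positions 144–151.
Each forward site pairs with the reverse site to give a product ending at position 151: sizes 98, 69 bp.

98 bp, 69 bp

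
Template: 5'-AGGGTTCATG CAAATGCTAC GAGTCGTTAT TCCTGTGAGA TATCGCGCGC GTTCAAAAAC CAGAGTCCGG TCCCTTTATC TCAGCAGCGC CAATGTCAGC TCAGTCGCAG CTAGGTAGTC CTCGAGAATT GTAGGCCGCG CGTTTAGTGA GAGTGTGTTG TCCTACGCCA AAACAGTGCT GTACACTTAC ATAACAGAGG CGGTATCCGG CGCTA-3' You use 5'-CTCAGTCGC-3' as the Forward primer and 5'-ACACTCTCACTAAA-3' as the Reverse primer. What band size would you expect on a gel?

57 bp

The forward primer matches the template at positions 100–108.
Taking the reverse complement of ACACTCTCACTAAA gives TTTAGTGAGAGTGT, found at positions 143–156 on the template; the primer anneals here to the top strand with its 3' end pointing upstream.
Product length = (reverse-primer end) − (forward-primer start) + 1 = 156 − 100 + 1 = 57 bp.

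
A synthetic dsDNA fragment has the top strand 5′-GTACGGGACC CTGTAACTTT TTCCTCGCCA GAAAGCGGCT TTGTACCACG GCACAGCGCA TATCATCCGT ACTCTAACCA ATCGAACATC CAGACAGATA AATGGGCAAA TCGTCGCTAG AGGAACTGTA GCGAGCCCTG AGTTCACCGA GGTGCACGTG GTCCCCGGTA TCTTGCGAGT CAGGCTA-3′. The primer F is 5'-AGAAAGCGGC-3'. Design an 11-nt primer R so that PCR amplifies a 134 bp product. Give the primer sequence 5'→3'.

The forward primer binds at positions 30–39, so a 134 bp product ends at position 30 + 134 − 1 = 163.
The reverse primer anneals to the top strand over positions 153–163, i.e. to TGCACGTGGTC.
Its sequence written 5'→3' is the reverse complement: GACCACGTGCA.

5'-GACCACGTGCA-3'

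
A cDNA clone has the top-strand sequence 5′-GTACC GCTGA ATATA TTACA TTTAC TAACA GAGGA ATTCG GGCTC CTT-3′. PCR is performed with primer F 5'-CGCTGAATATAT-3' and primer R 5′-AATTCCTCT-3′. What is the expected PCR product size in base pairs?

Scanning the template, CGCTGAATATAT occurs at positions 5–16; this primer anneals to the bottom strand there with its 3' end pointing downstream.
Reverse complement of the reverse primer: AGAGGAATT. This occurs on the top strand at positions 30–38.
The product runs from position 5 to position 38, so its length is 38 − 5 + 1 = 34 bp.

34 bp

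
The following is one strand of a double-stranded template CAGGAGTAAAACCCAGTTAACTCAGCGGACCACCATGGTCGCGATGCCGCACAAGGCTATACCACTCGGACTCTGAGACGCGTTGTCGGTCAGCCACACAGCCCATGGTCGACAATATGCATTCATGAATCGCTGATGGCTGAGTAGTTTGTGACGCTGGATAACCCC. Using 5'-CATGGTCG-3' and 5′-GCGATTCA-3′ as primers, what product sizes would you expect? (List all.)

100 bp, 30 bp

The forward primer CATGGTCG matches the top strand at positions 34–41, 104–111.
The reverse primer's reverse complement is TGAATCGC, matching at positions 126–133.
Each forward site pairs with the reverse site to give a product ending at position 133: sizes 100, 30 bp.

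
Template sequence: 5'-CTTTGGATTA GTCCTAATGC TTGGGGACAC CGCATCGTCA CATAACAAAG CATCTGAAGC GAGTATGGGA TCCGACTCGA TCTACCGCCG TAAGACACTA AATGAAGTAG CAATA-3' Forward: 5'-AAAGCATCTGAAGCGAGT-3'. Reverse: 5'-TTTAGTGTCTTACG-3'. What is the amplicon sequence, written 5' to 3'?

Scanning the template, AAAGCATCTGAAGCGAGT occurs at positions 47–64; this primer anneals to the bottom strand there with its 3' end pointing downstream.
Reverse complement of the reverse primer: CGTAAGACACTAAA. This occurs on the top strand at positions 89–102.
The product is the template from position 47 through 102 (56 bp).

5'-AAAGCATCTGAAGCGAGTATGGGATCCGACTCGATCTACCGCCGTAAGACACTAAA-3'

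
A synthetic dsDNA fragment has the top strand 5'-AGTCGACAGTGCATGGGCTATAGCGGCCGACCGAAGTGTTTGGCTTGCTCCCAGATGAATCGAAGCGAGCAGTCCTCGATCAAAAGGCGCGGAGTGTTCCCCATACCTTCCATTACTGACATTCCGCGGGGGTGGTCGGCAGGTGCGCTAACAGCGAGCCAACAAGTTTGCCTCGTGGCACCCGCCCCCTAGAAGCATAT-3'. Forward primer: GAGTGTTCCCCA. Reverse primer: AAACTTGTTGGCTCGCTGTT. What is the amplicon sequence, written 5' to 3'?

5'-GAGTGTTCCCCATACCTTCCATTACTGACATTCCGCGGGGGTGGTCGGCAGGTGCGCTAACAGCGAGCCAACAAGTTT-3'

Scanning the template, GAGTGTTCCCCA occurs at positions 92–103; this primer anneals to the bottom strand there with its 3' end pointing downstream.
The reverse primer's reverse complement is AACAGCGAGCCAACAAGTTT, which matches the template at positions 150–169.
The product is the template from position 92 through 169 (78 bp).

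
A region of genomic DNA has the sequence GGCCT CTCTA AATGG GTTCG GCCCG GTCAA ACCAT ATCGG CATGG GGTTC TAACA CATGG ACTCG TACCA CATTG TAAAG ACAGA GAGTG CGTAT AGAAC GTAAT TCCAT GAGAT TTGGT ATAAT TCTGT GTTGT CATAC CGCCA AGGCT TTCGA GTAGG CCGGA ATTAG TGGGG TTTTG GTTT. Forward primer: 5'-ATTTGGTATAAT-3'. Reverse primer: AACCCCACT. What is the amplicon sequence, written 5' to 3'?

5'-ATTTGGTATAATTCTGTGTTGTCATACCGCCAAGGCTTTCGAGTAGGCCGGAATTAGTGGGGTT-3'

Forward primer ATTTGGTATAAT is found on the top strand at positions 114–125.
Reverse complement of the reverse primer: AGTGGGGTT. This occurs on the top strand at positions 169–177.
The product is the template from position 114 through 177 (64 bp).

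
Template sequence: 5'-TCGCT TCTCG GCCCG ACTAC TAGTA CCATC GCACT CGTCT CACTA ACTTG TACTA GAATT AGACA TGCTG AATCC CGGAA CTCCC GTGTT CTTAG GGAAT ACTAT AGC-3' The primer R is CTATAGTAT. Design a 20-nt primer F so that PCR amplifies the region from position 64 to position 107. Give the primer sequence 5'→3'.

5'-CATGCTGAATCCCGGAACTC-3'

The reverse primer's reverse complement ATACTATAG matches the template at positions 99–107; the product starts at position 64.
The forward primer is identical to the top strand over positions 64–83: CATGCTGAATCCCGGAACTC.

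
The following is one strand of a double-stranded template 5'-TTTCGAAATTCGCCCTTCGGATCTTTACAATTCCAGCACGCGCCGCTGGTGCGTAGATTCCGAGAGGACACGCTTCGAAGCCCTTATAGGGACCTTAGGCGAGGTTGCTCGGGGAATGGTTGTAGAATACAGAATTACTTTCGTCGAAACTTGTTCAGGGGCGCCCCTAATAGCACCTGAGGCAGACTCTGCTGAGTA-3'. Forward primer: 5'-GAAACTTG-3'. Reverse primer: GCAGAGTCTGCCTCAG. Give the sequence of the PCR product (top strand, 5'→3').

Scanning the template, GAAACTTG occurs at positions 146–153; this primer anneals to the bottom strand there with its 3' end pointing downstream.
Taking the reverse complement of GCAGAGTCTGCCTCAG gives CTGAGGCAGACTCTGC, found at positions 177–192 on the template; the primer anneals here to the top strand with its 3' end pointing upstream.
The product is the template from position 146 through 192 (47 bp).

5'-GAAACTTGTTCAGGGGCGCCCCTAATAGCACCTGAGGCAGACTCTGC-3'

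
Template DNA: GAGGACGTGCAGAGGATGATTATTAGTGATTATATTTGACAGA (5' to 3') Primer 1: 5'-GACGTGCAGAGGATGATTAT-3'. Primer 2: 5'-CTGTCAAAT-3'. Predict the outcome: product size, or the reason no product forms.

Yes — a 39 bp product.

Primer 1 (GACGTGCAGAGGATGATTAT) matches the top strand at positions 4–23; it acts as a forward primer.
Primer 2's reverse complement is ATTTGACAG, matching the top strand at positions 34–42; it acts as a reverse primer.
The 3' ends face each other across positions 4–42, giving a 39 bp product.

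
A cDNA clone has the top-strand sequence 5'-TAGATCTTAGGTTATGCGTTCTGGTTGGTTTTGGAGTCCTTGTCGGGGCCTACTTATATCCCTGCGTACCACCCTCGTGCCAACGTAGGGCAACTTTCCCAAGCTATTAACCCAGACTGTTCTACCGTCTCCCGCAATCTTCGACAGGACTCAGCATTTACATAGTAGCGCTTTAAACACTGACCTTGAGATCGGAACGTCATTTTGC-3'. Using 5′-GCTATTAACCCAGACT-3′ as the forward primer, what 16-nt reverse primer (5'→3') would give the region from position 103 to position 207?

The product's 3' end on the top strand is position 207.
The reverse primer anneals to the top strand over positions 192–207, i.e. to TCGGAACGTCATTTTG.
Its sequence written 5'→3' is the reverse complement: CAAAATGACGTTCCGA.

5'-CAAAATGACGTTCCGA-3'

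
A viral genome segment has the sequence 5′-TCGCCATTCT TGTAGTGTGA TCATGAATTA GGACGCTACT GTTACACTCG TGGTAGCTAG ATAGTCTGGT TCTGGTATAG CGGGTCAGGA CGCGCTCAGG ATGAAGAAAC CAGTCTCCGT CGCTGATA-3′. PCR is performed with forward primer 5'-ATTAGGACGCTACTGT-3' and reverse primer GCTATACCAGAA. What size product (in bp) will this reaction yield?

The forward primer matches the template at positions 27–42.
Taking the reverse complement of GCTATACCAGAA gives TTCTGGTATAGC, found at positions 70–81 on the template; the primer anneals here to the top strand with its 3' end pointing upstream.
Product length = (reverse-primer end) − (forward-primer start) + 1 = 81 − 27 + 1 = 55 bp.

55 bp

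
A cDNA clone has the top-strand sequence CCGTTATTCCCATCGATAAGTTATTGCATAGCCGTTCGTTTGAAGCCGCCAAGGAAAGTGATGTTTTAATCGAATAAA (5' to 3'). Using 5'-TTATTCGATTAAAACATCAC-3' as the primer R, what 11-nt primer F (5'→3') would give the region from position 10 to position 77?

The reverse primer's reverse complement GTGATGTTTTAATCGAATAA matches the template at positions 58–77; the product starts at position 10.
The forward primer is identical to the top strand over positions 10–20: CCATCGATAAG.

5'-CCATCGATAAG-3'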